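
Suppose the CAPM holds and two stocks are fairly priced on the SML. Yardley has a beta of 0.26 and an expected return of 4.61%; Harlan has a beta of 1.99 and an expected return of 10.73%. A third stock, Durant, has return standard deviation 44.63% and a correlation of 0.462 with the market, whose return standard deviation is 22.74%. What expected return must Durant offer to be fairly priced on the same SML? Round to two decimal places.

6.90%

MRP = (10.73% − 4.61%) / (1.99 − 0.26) = 3.5376%
R_f = 4.61% − 0.26 × 3.5376% = 3.6902%
β_Durant = ρ·σ_i/σ_m = 0.462 × 44.63 / 22.74 = 0.9067
E(R_Durant) = R_f + β × MRP = 3.6902% + 0.9067 × 3.5376% = 6.90%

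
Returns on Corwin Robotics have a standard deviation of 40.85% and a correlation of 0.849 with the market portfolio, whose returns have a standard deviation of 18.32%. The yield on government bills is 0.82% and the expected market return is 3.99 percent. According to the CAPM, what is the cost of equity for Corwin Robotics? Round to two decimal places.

6.82%

β = ρ × σ_i / σ_m = 0.849 × 40.85% / 18.32% = 1.8931
MRP = 3.99% − 0.82% = 3.17%
E(R) = 0.82% + 1.8931 × 3.17% = 6.82%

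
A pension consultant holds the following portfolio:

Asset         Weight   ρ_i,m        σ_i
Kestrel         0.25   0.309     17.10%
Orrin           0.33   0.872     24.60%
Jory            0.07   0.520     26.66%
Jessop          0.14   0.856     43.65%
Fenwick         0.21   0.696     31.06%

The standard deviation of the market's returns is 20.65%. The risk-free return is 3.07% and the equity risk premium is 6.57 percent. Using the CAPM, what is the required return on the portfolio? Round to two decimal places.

β_Kestrel = 0.309 × 17.10% / 20.65% = 0.2559
β_Orrin = 0.872 × 24.60% / 20.65% = 1.0388
β_Jory = 0.520 × 26.66% / 20.65% = 0.6713
β_Jessop = 0.856 × 43.65% / 20.65% = 1.8094
β_Fenwick = 0.696 × 31.06% / 20.65% = 1.0469
β_P = Σ w_i β_i = 0.25×0.2559 + 0.33×1.0388 + 0.07×0.6713 + 0.14×1.8094 + 0.21×1.0469 = 0.9269
E(R_P) = R_f + β_P × MRP = 3.07% + 0.9269 × 6.57% = 9.16%

9.16%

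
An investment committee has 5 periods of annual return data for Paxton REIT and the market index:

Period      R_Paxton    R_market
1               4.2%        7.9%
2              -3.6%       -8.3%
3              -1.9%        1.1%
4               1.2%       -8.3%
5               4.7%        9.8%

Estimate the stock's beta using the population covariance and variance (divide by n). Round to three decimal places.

Mean R_i = (4.2 − 3.6 − 1.9 + 1.2 + 4.7) / 5 = 0.9200%
Mean R_m = (7.9 − 8.3 + 1.1 − 8.3 + 9.8) / 5 = 0.4400%
Σ(R_i − R̄_i)(R_m − R̄_m) = 95.0460  ⇒  Cov = 95.0460 / 5 = 19.0092
Σ(R_m − R̄_m)² = 296.4720  ⇒  Var(R_m) = 296.4720 / 5 = 59.2944
β = Cov / Var(R_m) = 19.0092 / 59.2944 = 0.3206

0.321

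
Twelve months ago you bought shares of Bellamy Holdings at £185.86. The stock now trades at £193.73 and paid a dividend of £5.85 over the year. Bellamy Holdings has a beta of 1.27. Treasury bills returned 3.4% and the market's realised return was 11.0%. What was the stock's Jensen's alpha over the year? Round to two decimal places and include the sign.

Realised HPR = (P1 + D1 − P0) / P0 = (193.73 + 5.85 − 185.86) / 185.86 = 13.72 / 185.86 = 7.3819%
MRP = 11.0% − 3.4% = 7.60%
CAPM required = R_f + β·MRP = 3.4% + 1.27 × 7.6% = 13.0520%
α = realised − required = 7.3819% − 13.0520% = -5.67%

-5.67%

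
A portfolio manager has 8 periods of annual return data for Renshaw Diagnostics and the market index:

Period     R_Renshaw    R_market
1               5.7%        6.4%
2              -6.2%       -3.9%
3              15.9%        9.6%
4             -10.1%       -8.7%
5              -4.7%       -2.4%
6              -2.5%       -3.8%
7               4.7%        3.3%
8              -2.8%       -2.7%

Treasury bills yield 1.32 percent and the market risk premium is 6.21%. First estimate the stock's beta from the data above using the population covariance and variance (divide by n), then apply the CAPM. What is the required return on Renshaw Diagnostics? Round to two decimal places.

Mean R_i = (5.7 − 6.2 + 15.9 − 10.1 − 4.7 − 2.5 + 4.7 − 2.8) / 8 = 0.0000%
Mean R_m = (6.4 − 3.9 + 9.6 − 8.7 − 2.4 − 3.8 + 3.3 − 2.7) / 8 = -0.2750%
Σ(R_i − R̄_i)(R_m − R̄_m) = 345.0200  ⇒  Cov = 345.0200 / 8 = 43.1275
Σ(R_m − R̄_m)² = 261.7950  ⇒  Var(R_m) = 261.7950 / 8 = 32.7244
β = Cov / Var(R_m) = 43.1275 / 32.7244 = 1.3179
E(R) = R_f + β × MRP = 1.32% + 1.3179 × 6.21% = 9.50%

9.50%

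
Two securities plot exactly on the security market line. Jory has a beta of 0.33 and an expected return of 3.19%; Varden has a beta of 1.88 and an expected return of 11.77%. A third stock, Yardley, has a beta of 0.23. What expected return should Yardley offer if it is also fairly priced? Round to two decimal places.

2.64%

MRP (SML slope) = (11.77% − 3.19%) / (1.88 − 0.33) = 8.58% / 1.55 = 5.5355%
R_f (intercept) = 3.19% − 0.33 × 5.5355% = 1.3633%
E(R_Yardley) = R_f + β × MRP = 1.3633% + 0.23 × 5.5355% = 2.64%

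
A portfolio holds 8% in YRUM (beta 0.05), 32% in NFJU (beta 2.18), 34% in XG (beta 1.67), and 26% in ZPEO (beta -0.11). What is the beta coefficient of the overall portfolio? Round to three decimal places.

β_P = Σ w_i β_i = 0.08×0.05 + 0.32×2.18 + 0.34×1.67 + 0.26×-0.11 = 1.2408

1.241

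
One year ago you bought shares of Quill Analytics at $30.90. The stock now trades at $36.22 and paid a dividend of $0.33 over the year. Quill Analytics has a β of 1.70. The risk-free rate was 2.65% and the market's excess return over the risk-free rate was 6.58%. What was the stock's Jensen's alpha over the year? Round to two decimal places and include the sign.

Realised HPR = (P1 + D1 − P0) / P0 = (36.22 + 0.33 − 30.90) / 30.90 = 5.65 / 30.90 = 18.2848%
CAPM required = R_f + β·MRP = 2.65% + 1.70 × 6.58% = 13.8360%
α = realised − required = 18.2848% − 13.8360% = +4.45%

+4.45%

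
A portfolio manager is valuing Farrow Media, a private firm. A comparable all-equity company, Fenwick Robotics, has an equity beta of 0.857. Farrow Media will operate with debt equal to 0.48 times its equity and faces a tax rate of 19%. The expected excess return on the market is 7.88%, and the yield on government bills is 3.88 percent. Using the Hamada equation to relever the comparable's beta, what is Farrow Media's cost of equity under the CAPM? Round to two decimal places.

13.26%

β_L = β_U × [1 + (1 − t)(D/E)] = 0.857 × [1 + (1 − 0.19) × 0.48]
    = 0.857 × [1 + 0.81 × 0.48] = 0.857 × 1.3888 = 1.1902
E(R) = R_f + β_L × MRP = 3.88% + 1.1902 × 7.88% = 13.26%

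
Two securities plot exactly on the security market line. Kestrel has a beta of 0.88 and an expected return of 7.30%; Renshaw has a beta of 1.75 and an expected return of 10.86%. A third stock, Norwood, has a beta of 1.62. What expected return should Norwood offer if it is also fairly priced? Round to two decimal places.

10.33%

MRP (SML slope) = (10.86% − 7.30%) / (1.75 − 0.88) = 3.56% / 0.87 = 4.0920%
R_f (intercept) = 7.30% − 0.88 × 4.0920% = 3.6990%
E(R_Norwood) = R_f + β × MRP = 3.6990% + 1.62 × 4.0920% = 10.33%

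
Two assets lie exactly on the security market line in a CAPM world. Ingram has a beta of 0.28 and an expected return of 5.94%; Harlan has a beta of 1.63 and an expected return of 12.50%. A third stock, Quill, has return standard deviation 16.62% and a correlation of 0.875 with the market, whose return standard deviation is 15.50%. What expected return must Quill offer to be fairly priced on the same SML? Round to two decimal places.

MRP = (12.50% − 5.94%) / (1.63 − 0.28) = 4.8593%
R_f = 5.94% − 0.28 × 4.8593% = 4.5794%
β_Quill = ρ·σ_i/σ_m = 0.875 × 16.62 / 15.50 = 0.9382
E(R_Quill) = R_f + β × MRP = 4.5794% + 0.9382 × 4.8593% = 9.14%

9.14%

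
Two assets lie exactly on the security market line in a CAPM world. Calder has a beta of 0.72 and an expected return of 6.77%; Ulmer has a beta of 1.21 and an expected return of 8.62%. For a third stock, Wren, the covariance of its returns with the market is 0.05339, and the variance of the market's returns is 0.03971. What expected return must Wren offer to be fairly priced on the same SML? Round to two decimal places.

MRP = (8.62% − 6.77%) / (1.21 − 0.72) = 3.7755%
R_f = 6.77% − 0.72 × 3.7755% = 4.0516%
β_Wren = Cov / Var(R_m) = 0.05339 / 0.03971 = 1.3445
E(R_Wren) = R_f + β × MRP = 4.0516% + 1.3445 × 3.7755% = 9.13%

9.13%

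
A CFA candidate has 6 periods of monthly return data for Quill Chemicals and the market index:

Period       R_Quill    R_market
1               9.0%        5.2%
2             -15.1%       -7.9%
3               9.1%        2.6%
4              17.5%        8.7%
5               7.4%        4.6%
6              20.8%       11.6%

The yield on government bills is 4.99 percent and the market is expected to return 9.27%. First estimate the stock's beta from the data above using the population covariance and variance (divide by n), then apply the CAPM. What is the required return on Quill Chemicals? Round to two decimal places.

12.90%

Mean R_i = (9.0 − 15.1 + 9.1 + 17.5 + 7.4 + 20.8) / 6 = 8.1167%
Mean R_m = (5.2 − 7.9 + 2.6 + 8.7 + 4.6 + 11.6) / 6 = 4.1333%
Σ(R_i − R̄_i)(R_m − R̄_m) = 416.0267  ⇒  Cov = 416.0267 / 6 = 69.3378
Σ(R_m − R̄_m)² = 225.1133  ⇒  Var(R_m) = 225.1133 / 6 = 37.5189
β = Cov / Var(R_m) = 69.3378 / 37.5189 = 1.8481
MRP = 9.27% − 4.99% = 4.28%
E(R) = R_f + β × MRP = 4.99% + 1.8481 × 4.28% = 12.90%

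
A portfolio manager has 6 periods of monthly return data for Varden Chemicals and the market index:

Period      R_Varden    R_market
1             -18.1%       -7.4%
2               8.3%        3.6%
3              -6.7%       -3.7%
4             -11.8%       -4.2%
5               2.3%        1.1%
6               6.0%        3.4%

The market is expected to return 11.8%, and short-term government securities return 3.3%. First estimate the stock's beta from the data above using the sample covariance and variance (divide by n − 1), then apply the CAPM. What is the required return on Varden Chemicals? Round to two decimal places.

Mean R_i = (-18.1 + 8.3 − 6.7 − 11.8 + 2.3 + 6.0) / 6 = -3.3333%
Mean R_m = (-7.4 + 3.6 − 3.7 − 4.2 + 1.1 + 3.4) / 6 = -1.2000%
Σ(R_i − R̄_i)(R_m − R̄_m) = 237.1000  ⇒  Cov = 237.1000 / 5 = 47.4200
Σ(R_m − R̄_m)² = 103.1800  ⇒  Var(R_m) = 103.1800 / 5 = 20.6360
β = Cov / Var(R_m) = 47.4200 / 20.6360 = 2.2979
MRP = 11.8% − 3.3% = 8.50%
E(R) = R_f + β × MRP = 3.3% + 2.2979 × 8.5% = 22.83%

22.83%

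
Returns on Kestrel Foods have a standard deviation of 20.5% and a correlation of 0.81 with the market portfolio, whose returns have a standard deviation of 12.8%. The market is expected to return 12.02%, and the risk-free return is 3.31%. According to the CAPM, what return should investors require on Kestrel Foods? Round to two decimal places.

14.61%

β = ρ × σ_i / σ_m = 0.81 × 20.5% / 12.8% = 1.2973
MRP = 12.02% − 3.31% = 8.71%
E(R) = 3.31% + 1.2973 × 8.71% = 14.61%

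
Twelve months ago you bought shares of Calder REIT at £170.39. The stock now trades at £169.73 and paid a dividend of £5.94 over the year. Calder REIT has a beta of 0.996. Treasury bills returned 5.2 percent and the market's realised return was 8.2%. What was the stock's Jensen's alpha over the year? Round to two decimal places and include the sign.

-5.09%

Realised HPR = (P1 + D1 − P0) / P0 = (169.73 + 5.94 − 170.39) / 170.39 = 5.28 / 170.39 = 3.0988%
MRP = 8.2% − 5.2% = 3.00%
CAPM required = R_f + β·MRP = 5.2% + 0.996 × 3.0% = 8.1880%
α = realised − required = 3.0988% − 8.1880% = -5.09%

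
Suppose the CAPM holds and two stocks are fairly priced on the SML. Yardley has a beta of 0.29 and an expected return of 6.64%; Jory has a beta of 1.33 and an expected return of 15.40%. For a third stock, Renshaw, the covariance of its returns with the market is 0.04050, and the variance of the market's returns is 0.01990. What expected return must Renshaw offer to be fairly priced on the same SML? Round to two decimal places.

21.34%

MRP = (15.40% − 6.64%) / (1.33 − 0.29) = 8.4231%
R_f = 6.64% − 0.29 × 8.4231% = 4.1973%
β_Renshaw = Cov / Var(R_m) = 0.04050 / 0.01990 = 2.0352
E(R_Renshaw) = R_f + β × MRP = 4.1973% + 2.0352 × 8.4231% = 21.34%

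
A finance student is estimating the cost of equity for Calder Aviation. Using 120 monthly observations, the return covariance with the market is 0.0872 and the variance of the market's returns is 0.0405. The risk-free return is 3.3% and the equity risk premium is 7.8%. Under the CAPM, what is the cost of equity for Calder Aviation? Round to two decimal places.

20.09%

β = Cov(R_i, R_m) / Var(R_m) = 0.0872 / 0.0405 = 2.1531
E(R) = R_f + β × MRP = 3.3% + 2.1531 × 7.8% = 20.09%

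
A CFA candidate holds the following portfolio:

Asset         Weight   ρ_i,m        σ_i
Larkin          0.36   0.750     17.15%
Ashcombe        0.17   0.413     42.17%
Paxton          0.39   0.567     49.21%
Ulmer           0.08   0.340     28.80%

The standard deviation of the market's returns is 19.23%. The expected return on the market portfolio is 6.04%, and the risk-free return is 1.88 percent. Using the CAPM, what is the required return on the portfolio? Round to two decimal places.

6.05%

β_Larkin = 0.750 × 17.15% / 19.23% = 0.6689
β_Ashcombe = 0.413 × 42.17% / 19.23% = 0.9057
β_Paxton = 0.567 × 49.21% / 19.23% = 1.4510
β_Ulmer = 0.340 × 28.80% / 19.23% = 0.5092
β_P = Σ w_i β_i = 0.36×0.6689 + 0.17×0.9057 + 0.39×1.4510 + 0.08×0.5092 = 1.0014
MRP = 6.04% − 1.88% = 4.16%
E(R_P) = R_f + β_P × MRP = 1.88% + 1.0014 × 4.16% = 6.05%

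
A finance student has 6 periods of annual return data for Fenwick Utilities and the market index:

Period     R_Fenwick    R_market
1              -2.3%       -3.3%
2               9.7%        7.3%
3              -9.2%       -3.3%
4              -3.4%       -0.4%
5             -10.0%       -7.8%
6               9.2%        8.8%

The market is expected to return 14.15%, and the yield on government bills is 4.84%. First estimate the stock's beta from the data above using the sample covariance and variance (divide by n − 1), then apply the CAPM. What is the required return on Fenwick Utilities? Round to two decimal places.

Mean R_i = (-2.3 + 9.7 − 9.2 − 3.4 − 10.0 + 9.2) / 6 = -1.0000%
Mean R_m = (-3.3 + 7.3 − 3.3 − 0.4 − 7.8 + 8.8) / 6 = 0.2167%
Σ(R_i − R̄_i)(R_m − R̄_m) = 270.3800  ⇒  Cov = 270.3800 / 5 = 54.0760
Σ(R_m − R̄_m)² = 213.2283  ⇒  Var(R_m) = 213.2283 / 5 = 42.6457
β = Cov / Var(R_m) = 54.0760 / 42.6457 = 1.2680
MRP = 14.15% − 4.84% = 9.31%
E(R) = R_f + β × MRP = 4.84% + 1.2680 × 9.31% = 16.65%

16.65%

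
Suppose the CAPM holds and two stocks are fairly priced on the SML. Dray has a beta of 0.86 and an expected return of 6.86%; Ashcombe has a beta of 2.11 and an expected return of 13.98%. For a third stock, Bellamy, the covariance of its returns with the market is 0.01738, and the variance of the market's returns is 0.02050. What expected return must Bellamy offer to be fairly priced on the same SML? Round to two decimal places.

MRP = (13.98% − 6.86%) / (2.11 − 0.86) = 5.6960%
R_f = 6.86% − 0.86 × 5.6960% = 1.9614%
β_Bellamy = Cov / Var(R_m) = 0.01738 / 0.02050 = 0.8478
E(R_Bellamy) = R_f + β × MRP = 1.9614% + 0.8478 × 5.6960% = 6.79%

6.79%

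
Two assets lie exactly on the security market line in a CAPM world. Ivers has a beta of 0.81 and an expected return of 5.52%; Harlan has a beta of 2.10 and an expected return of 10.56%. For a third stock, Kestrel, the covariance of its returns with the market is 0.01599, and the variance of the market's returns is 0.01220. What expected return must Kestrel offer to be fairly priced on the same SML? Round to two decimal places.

7.48%

MRP = (10.56% − 5.52%) / (2.10 − 0.81) = 3.9070%
R_f = 5.52% − 0.81 × 3.9070% = 2.3553%
β_Kestrel = Cov / Var(R_m) = 0.01599 / 0.01220 = 1.3107
E(R_Kestrel) = R_f + β × MRP = 2.3553% + 1.3107 × 3.9070% = 7.48%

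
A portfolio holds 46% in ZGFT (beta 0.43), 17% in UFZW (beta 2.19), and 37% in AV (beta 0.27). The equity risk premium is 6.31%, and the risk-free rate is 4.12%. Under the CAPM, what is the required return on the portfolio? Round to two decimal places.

β_P = Σ w_i β_i = 0.46×0.43 + 0.17×2.19 + 0.37×0.27 = 0.6700
E(R_P) = R_f + β_P × MRP = 4.12% + 0.6700 × 6.31% = 8.35%

8.35%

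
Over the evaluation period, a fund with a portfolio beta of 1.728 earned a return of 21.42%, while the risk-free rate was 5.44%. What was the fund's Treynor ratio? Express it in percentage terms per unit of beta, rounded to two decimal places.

Treynor = (R_P − R_f) / β_P = (21.42% − 5.44%) / 1.7280 = 15.98% / 1.7280 = 9.25%

9.25%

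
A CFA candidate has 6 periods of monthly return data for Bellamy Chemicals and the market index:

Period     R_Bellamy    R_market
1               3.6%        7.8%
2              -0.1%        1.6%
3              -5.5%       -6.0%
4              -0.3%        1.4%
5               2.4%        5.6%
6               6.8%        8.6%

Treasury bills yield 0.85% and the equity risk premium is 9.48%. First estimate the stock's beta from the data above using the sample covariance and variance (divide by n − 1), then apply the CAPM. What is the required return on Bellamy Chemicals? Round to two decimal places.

8.00%

Mean R_i = (3.6 − 0.1 − 5.5 − 0.3 + 2.4 + 6.8) / 6 = 1.1500%
Mean R_m = (7.8 + 1.6 − 6.0 + 1.4 + 5.6 + 8.6) / 6 = 3.1667%
Σ(R_i − R̄_i)(R_m − R̄_m) = 110.5700  ⇒  Cov = 110.5700 / 5 = 22.1140
Σ(R_m − R̄_m)² = 146.5133  ⇒  Var(R_m) = 146.5133 / 5 = 29.3027
β = Cov / Var(R_m) = 22.1140 / 29.3027 = 0.7547
E(R) = R_f + β × MRP = 0.85% + 0.7547 × 9.48% = 8.00%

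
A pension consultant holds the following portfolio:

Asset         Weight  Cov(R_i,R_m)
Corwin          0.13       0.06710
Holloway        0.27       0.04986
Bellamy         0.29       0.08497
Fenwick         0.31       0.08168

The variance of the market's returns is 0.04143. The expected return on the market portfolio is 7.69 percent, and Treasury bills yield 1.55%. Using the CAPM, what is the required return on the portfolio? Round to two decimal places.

β_Corwin = 0.06710 / 0.04143 = 1.6196
β_Holloway = 0.04986 / 0.04143 = 1.2035
β_Bellamy = 0.08497 / 0.04143 = 2.0509
β_Fenwick = 0.08168 / 0.04143 = 1.9715
β_P = Σ w_i β_i = 0.13×1.6196 + 0.27×1.2035 + 0.29×2.0509 + 0.31×1.9715 = 1.7414
MRP = 7.69% − 1.55% = 6.14%
E(R_P) = R_f + β_P × MRP = 1.55% + 1.7414 × 6.14% = 12.24%

12.24%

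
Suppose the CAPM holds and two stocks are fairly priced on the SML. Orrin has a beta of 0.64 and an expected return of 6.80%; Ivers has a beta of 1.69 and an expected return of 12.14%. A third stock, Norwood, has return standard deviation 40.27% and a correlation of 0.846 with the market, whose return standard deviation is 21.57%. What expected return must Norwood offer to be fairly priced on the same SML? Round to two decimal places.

11.58%

MRP = (12.14% − 6.80%) / (1.69 − 0.64) = 5.0857%
R_f = 6.80% − 0.64 × 5.0857% = 3.5452%
β_Norwood = ρ·σ_i/σ_m = 0.846 × 40.27 / 21.57 = 1.5794
E(R_Norwood) = R_f + β × MRP = 3.5452% + 1.5794 × 5.0857% = 11.58%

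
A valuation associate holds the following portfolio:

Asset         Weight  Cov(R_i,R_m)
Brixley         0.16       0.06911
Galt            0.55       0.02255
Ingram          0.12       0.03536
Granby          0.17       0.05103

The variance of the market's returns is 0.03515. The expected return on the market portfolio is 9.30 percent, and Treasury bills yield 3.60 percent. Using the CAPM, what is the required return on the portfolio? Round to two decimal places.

β_Brixley = 0.06911 / 0.03515 = 1.9661
β_Galt = 0.02255 / 0.03515 = 0.6415
β_Ingram = 0.03536 / 0.03515 = 1.0060
β_Granby = 0.05103 / 0.03515 = 1.4518
β_P = Σ w_i β_i = 0.16×1.9661 + 0.55×0.6415 + 0.12×1.0060 + 0.17×1.4518 = 1.0349
MRP = 9.30% − 3.60% = 5.70%
E(R_P) = R_f + β_P × MRP = 3.60% + 1.0349 × 5.70% = 9.50%

9.50%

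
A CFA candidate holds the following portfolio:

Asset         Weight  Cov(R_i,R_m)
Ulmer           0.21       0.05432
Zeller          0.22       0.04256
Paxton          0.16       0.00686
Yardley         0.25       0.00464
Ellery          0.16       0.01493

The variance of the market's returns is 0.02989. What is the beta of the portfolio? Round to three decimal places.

β_Ulmer = 0.05432 / 0.02989 = 1.8173
β_Zeller = 0.04256 / 0.02989 = 1.4239
β_Paxton = 0.00686 / 0.02989 = 0.2295
β_Yardley = 0.00464 / 0.02989 = 0.1552
β_Ellery = 0.01493 / 0.02989 = 0.4995
β_P = Σ w_i β_i = 0.21×1.8173 + 0.22×1.4239 + 0.16×0.2295 + 0.25×0.1552 + 0.16×0.4995 = 0.8503

0.850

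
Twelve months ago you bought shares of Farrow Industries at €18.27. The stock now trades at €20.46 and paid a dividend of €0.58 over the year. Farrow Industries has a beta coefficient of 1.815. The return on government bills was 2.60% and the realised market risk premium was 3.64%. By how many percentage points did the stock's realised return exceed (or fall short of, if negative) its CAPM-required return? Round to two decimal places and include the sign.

+5.95%

Realised HPR = (P1 + D1 − P0) / P0 = (20.46 + 0.58 − 18.27) / 18.27 = 2.77 / 18.27 = 15.1615%
CAPM required = R_f + β·MRP = 2.60% + 1.815 × 3.64% = 9.20660%
α = realised − required = 15.1615% − 9.20660% = +5.95%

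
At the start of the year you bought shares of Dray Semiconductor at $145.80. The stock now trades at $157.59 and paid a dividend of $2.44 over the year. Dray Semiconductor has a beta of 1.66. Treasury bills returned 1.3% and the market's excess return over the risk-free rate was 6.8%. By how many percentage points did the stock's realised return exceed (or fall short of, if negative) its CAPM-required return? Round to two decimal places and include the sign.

-2.83%

Realised HPR = (P1 + D1 − P0) / P0 = (157.59 + 2.44 − 145.80) / 145.80 = 14.23 / 145.80 = 9.7599%
CAPM required = R_f + β·MRP = 1.3% + 1.66 × 6.8% = 12.5880%
α = realised − required = 9.7599% − 12.5880% = -2.83%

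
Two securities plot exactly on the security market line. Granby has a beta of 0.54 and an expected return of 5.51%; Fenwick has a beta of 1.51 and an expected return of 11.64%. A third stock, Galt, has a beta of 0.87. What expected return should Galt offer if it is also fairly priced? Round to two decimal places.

7.60%

MRP (SML slope) = (11.64% − 5.51%) / (1.51 − 0.54) = 6.13% / 0.97 = 6.3196%
R_f (intercept) = 5.51% − 0.54 × 6.3196% = 2.0974%
E(R_Galt) = R_f + β × MRP = 2.0974% + 0.87 × 6.3196% = 7.60%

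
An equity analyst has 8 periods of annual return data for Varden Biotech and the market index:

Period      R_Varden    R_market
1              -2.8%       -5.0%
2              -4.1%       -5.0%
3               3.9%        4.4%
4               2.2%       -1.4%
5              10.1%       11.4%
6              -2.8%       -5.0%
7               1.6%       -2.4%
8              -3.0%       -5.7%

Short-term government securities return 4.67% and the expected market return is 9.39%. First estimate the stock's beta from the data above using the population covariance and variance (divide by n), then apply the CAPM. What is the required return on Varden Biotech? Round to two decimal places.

Mean R_i = (-2.8 − 4.1 + 3.9 + 2.2 + 10.1 − 2.8 + 1.6 − 3.0) / 8 = 0.6375%
Mean R_m = (-5.0 − 5.0 + 4.4 − 1.4 + 11.4 − 5.0 − 2.4 − 5.7) / 8 = -1.0875%
Σ(R_i − R̄_i)(R_m − R̄_m) = 196.5263  ⇒  Cov = 196.5263 / 8 = 24.5658
Σ(R_m − R̄_m)² = 255.0688  ⇒  Var(R_m) = 255.0688 / 8 = 31.8836
β = Cov / Var(R_m) = 24.5658 / 31.8836 = 0.7705
MRP = 9.39% − 4.67% = 4.72%
E(R) = R_f + β × MRP = 4.67% + 0.7705 × 4.72% = 8.31%

8.31%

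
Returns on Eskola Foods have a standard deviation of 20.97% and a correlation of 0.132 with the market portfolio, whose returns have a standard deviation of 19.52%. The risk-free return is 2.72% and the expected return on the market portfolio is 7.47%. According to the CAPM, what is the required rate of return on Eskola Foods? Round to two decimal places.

3.39%

β = ρ × σ_i / σ_m = 0.132 × 20.97% / 19.52% = 0.1418
MRP = 7.47% − 2.72% = 4.75%
E(R) = 2.72% + 0.1418 × 4.75% = 3.39%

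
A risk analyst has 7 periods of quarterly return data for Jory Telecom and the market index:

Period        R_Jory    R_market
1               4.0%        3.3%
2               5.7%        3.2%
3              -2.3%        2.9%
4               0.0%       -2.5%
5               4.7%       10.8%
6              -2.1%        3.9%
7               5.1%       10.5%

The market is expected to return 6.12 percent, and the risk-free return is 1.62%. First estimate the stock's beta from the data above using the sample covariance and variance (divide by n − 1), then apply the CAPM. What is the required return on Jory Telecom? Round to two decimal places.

Mean R_i = (4.0 + 5.7 − 2.3 + 0.0 + 4.7 − 2.1 + 5.1) / 7 = 2.1571%
Mean R_m = (3.3 + 3.2 + 2.9 − 2.5 + 10.8 + 3.9 + 10.5) / 7 = 4.5857%
Σ(R_i − R̄_i)(R_m − R̄_m) = 51.6457  ⇒  Cov = 51.6457 / 6 = 8.6076
Σ(R_m − R̄_m)² = 130.6886  ⇒  Var(R_m) = 130.6886 / 6 = 21.7814
β = Cov / Var(R_m) = 8.6076 / 21.7814 = 0.3952
MRP = 6.12% − 1.62% = 4.50%
E(R) = R_f + β × MRP = 1.62% + 0.3952 × 4.50% = 3.40%

3.40%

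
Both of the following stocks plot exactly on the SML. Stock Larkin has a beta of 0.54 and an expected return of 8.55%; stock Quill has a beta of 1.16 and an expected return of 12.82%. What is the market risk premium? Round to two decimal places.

Both satisfy E(R) = R_f + β·MRP, so the slope of the SML is
MRP = (12.82% − 8.55%) / (1.16 − 0.54) = 4.27% / 0.62 = 6.8871%

6.89%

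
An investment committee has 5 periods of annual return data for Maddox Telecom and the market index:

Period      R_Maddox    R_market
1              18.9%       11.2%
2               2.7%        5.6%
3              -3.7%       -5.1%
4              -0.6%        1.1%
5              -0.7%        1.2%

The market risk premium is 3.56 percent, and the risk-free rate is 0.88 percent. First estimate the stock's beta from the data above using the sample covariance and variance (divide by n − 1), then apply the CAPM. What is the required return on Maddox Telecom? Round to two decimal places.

Mean R_i = (18.9 + 2.7 − 3.7 − 0.6 − 0.7) / 5 = 3.3200%
Mean R_m = (11.2 + 5.6 − 5.1 + 1.1 + 1.2) / 5 = 2.8000%
Σ(R_i − R̄_i)(R_m − R̄_m) = 197.6900  ⇒  Cov = 197.6900 / 4 = 49.4225
Σ(R_m − R̄_m)² = 146.2600  ⇒  Var(R_m) = 146.2600 / 4 = 36.5650
β = Cov / Var(R_m) = 49.4225 / 36.5650 = 1.3516
E(R) = R_f + β × MRP = 0.88% + 1.3516 × 3.56% = 5.69%

5.69%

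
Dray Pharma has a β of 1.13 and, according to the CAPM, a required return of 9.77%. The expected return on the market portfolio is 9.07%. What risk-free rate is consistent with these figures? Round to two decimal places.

E(R) = R_f + β(E(R_m) − R_f) = R_f(1 − β) + β·E(R_m)
9.77% = R_f × (1 − 1.13) + 1.13 × 9.07%
9.77% = R_f × -0.13 + 10.2491%
R_f = (9.77% − 10.2491%) / -0.13 = 3.69%

3.69%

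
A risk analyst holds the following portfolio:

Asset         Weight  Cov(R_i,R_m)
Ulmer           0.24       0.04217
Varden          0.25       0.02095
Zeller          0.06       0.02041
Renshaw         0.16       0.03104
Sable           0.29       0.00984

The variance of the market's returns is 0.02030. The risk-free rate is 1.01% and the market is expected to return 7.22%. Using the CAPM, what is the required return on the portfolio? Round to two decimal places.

8.48%

β_Ulmer = 0.04217 / 0.02030 = 2.0773
β_Varden = 0.02095 / 0.02030 = 1.0320
β_Zeller = 0.02041 / 0.02030 = 1.0054
β_Renshaw = 0.03104 / 0.02030 = 1.5291
β_Sable = 0.00984 / 0.02030 = 0.4847
β_P = Σ w_i β_i = 0.24×2.0773 + 0.25×1.0320 + 0.06×1.0054 + 0.16×1.5291 + 0.29×0.4847 = 1.2021
MRP = 7.22% − 1.01% = 6.21%
E(R_P) = R_f + β_P × MRP = 1.01% + 1.2021 × 6.21% = 8.48%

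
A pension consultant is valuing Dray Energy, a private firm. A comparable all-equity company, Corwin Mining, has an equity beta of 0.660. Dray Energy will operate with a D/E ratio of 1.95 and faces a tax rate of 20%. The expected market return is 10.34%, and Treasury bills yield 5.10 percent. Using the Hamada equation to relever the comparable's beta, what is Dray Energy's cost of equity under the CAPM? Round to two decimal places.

β_L = β_U × [1 + (1 − t)(D/E)] = 0.660 × [1 + (1 − 0.20) × 1.95]
    = 0.660 × [1 + 0.80 × 1.95] = 0.660 × 2.5600 = 1.6896
MRP = 10.34% − 5.10% = 5.24%
E(R) = R_f + β_L × MRP = 5.10% + 1.6896 × 5.24% = 13.95%

13.95%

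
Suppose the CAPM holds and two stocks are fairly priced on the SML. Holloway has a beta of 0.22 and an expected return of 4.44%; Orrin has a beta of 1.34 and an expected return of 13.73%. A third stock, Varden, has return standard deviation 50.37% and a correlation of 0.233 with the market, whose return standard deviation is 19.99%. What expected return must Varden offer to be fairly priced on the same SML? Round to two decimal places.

MRP = (13.73% − 4.44%) / (1.34 − 0.22) = 8.2946%
R_f = 4.44% − 0.22 × 8.2946% = 2.6152%
β_Varden = ρ·σ_i/σ_m = 0.233 × 50.37 / 19.99 = 0.5871
E(R_Varden) = R_f + β × MRP = 2.6152% + 0.5871 × 8.2946% = 7.48%

7.48%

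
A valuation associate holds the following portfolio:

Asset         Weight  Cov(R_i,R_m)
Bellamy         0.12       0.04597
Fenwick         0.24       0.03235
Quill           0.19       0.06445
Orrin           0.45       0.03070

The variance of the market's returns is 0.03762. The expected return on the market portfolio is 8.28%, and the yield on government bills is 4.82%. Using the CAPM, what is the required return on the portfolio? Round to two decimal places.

β_Bellamy = 0.04597 / 0.03762 = 1.2220
β_Fenwick = 0.03235 / 0.03762 = 0.8599
β_Quill = 0.06445 / 0.03762 = 1.7132
β_Orrin = 0.03070 / 0.03762 = 0.8161
β_P = Σ w_i β_i = 0.12×1.2220 + 0.24×0.8599 + 0.19×1.7132 + 0.45×0.8161 = 1.0458
MRP = 8.28% − 4.82% = 3.46%
E(R_P) = R_f + β_P × MRP = 4.82% + 1.0458 × 3.46% = 8.44%

8.44%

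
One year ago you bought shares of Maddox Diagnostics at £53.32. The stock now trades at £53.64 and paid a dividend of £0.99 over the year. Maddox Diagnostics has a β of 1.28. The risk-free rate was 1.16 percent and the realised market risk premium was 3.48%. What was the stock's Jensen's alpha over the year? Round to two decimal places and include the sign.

Realised HPR = (P1 + D1 − P0) / P0 = (53.64 + 0.99 − 53.32) / 53.32 = 1.31 / 53.32 = 2.4569%
CAPM required = R_f + β·MRP = 1.16% + 1.28 × 3.48% = 5.6144%
α = realised − required = 2.4569% − 5.6144% = -3.16%

-3.16%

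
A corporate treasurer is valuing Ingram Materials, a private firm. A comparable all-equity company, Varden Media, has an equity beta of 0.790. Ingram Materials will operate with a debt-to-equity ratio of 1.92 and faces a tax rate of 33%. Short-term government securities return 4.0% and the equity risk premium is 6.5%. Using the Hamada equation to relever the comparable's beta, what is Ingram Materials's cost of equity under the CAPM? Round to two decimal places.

15.74%

β_L = β_U × [1 + (1 − t)(D/E)] = 0.790 × [1 + (1 − 0.33) × 1.92]
    = 0.790 × [1 + 0.67 × 1.92] = 0.790 × 2.2864 = 1.8063
E(R) = R_f + β_L × MRP = 4.0% + 1.8063 × 6.5% = 15.74%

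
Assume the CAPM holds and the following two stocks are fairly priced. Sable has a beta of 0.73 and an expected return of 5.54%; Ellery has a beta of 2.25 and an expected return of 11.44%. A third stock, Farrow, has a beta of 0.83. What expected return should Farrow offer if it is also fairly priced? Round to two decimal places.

MRP (SML slope) = (11.44% − 5.54%) / (2.25 − 0.73) = 5.90% / 1.52 = 3.8816%
R_f (intercept) = 5.54% − 0.73 × 3.8816% = 2.7064%
E(R_Farrow) = R_f + β × MRP = 2.7064% + 0.83 × 3.8816% = 5.93%

5.93%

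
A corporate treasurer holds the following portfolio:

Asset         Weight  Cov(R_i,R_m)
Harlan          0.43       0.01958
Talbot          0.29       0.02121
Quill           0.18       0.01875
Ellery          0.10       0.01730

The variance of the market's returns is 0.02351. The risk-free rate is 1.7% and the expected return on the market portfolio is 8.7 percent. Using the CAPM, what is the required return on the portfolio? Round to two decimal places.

β_Harlan = 0.01958 / 0.02351 = 0.8328
β_Talbot = 0.02121 / 0.02351 = 0.9022
β_Quill = 0.01875 / 0.02351 = 0.7975
β_Ellery = 0.01730 / 0.02351 = 0.7359
β_P = Σ w_i β_i = 0.43×0.8328 + 0.29×0.9022 + 0.18×0.7975 + 0.10×0.7359 = 0.8369
MRP = 8.7% − 1.7% = 7.00%
E(R_P) = R_f + β_P × MRP = 1.7% + 0.8369 × 7.0% = 7.56%

7.56%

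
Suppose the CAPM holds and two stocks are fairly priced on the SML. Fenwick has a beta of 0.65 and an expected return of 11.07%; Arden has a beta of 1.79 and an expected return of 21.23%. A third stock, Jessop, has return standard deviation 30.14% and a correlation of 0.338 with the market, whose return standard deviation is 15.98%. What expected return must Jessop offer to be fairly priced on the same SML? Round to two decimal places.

MRP = (21.23% − 11.07%) / (1.79 − 0.65) = 8.9123%
R_f = 11.07% − 0.65 × 8.9123% = 5.2770%
β_Jessop = ρ·σ_i/σ_m = 0.338 × 30.14 / 15.98 = 0.6375
E(R_Jessop) = R_f + β × MRP = 5.2770% + 0.6375 × 8.9123% = 10.96%

10.96%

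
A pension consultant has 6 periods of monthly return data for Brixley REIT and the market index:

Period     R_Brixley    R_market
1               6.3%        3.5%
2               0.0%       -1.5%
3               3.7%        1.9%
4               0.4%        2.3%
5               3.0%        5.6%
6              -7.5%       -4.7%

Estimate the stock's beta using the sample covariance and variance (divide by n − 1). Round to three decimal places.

Mean R_i = (6.3 + 0.0 + 3.7 + 0.4 + 3.0 − 7.5) / 6 = 0.9833%
Mean R_m = (3.5 − 1.5 + 1.9 + 2.3 + 5.6 − 4.7) / 6 = 1.1833%
Σ(R_i − R̄_i)(R_m − R̄_m) = 75.0683  ⇒  Cov = 75.0683 / 5 = 15.0137
Σ(R_m − R̄_m)² = 68.4483  ⇒  Var(R_m) = 68.4483 / 5 = 13.6897
β = Cov / Var(R_m) = 15.0137 / 13.6897 = 1.0967

1.097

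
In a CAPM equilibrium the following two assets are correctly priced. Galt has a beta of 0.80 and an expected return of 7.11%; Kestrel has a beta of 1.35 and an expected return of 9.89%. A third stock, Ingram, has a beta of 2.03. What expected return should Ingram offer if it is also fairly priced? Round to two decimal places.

MRP (SML slope) = (9.89% − 7.11%) / (1.35 − 0.80) = 2.78% / 0.55 = 5.0545%
R_f (intercept) = 7.11% − 0.80 × 5.0545% = 3.0664%
E(R_Ingram) = R_f + β × MRP = 3.0664% + 2.03 × 5.0545% = 13.33%

13.33%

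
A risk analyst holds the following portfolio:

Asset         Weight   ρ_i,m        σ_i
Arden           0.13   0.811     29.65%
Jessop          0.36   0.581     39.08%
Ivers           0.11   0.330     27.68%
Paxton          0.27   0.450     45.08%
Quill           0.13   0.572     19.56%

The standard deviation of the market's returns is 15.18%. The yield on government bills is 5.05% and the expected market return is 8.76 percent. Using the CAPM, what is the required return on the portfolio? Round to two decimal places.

β_Arden = 0.811 × 29.65% / 15.18% = 1.5841
β_Jessop = 0.581 × 39.08% / 15.18% = 1.4957
β_Ivers = 0.330 × 27.68% / 15.18% = 0.6017
β_Paxton = 0.450 × 45.08% / 15.18% = 1.3364
β_Quill = 0.572 × 19.56% / 15.18% = 0.7370
β_P = Σ w_i β_i = 0.13×1.5841 + 0.36×1.4957 + 0.11×0.6017 + 0.27×1.3364 + 0.13×0.7370 = 1.2672
MRP = 8.76% − 5.05% = 3.71%
E(R_P) = R_f + β_P × MRP = 5.05% + 1.2672 × 3.71% = 9.75%

9.75%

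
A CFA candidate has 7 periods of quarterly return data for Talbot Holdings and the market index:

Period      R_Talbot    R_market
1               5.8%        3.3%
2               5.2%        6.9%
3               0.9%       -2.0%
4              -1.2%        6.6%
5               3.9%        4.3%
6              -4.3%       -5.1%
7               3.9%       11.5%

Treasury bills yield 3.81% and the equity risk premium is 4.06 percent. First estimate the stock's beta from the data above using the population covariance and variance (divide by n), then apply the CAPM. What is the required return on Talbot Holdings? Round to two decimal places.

Mean R_i = (5.8 + 5.2 + 0.9 − 1.2 + 3.9 − 4.3 + 3.9) / 7 = 2.0286%
Mean R_m = (3.3 + 6.9 − 2.0 + 6.6 + 4.3 − 5.1 + 11.5) / 7 = 3.6429%
Σ(R_i − R̄_i)(R_m − R̄_m) = 77.1214  ⇒  Cov = 77.1214 / 7 = 11.0173
Σ(R_m − R̄_m)² = 189.9171  ⇒  Var(R_m) = 189.9171 / 7 = 27.1310
β = Cov / Var(R_m) = 11.0173 / 27.1310 = 0.4061
E(R) = R_f + β × MRP = 3.81% + 0.4061 × 4.06% = 5.46%

5.46%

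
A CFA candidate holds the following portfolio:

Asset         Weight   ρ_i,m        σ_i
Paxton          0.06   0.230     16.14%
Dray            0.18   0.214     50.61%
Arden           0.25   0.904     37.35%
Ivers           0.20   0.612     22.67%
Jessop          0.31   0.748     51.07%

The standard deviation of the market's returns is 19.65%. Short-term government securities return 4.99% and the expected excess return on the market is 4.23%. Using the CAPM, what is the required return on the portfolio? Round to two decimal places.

10.42%

β_Paxton = 0.230 × 16.14% / 19.65% = 0.1889
β_Dray = 0.214 × 50.61% / 19.65% = 0.5512
β_Arden = 0.904 × 37.35% / 19.65% = 1.7183
β_Ivers = 0.612 × 22.67% / 19.65% = 0.7061
β_Jessop = 0.748 × 51.07% / 19.65% = 1.9440
β_P = Σ w_i β_i = 0.06×0.1889 + 0.18×0.5512 + 0.25×1.7183 + 0.20×0.7061 + 0.31×1.9440 = 1.2840
E(R_P) = R_f + β_P × MRP = 4.99% + 1.2840 × 4.23% = 10.42%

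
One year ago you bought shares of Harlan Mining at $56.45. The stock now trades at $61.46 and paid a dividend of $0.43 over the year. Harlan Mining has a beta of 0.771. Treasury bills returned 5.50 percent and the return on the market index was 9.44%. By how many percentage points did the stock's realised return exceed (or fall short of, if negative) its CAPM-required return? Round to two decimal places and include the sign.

Realised HPR = (P1 + D1 − P0) / P0 = (61.46 + 0.43 − 56.45) / 56.45 = 5.44 / 56.45 = 9.6368%
MRP = 9.44% − 5.50% = 3.94%
CAPM required = R_f + β·MRP = 5.50% + 0.771 × 3.94% = 8.53774%
α = realised − required = 9.6368% − 8.53774% = +1.10%

+1.10%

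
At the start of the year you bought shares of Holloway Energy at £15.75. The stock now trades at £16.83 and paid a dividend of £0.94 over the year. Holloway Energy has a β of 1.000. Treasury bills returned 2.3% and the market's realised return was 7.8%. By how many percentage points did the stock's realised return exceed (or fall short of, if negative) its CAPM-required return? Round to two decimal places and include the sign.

+5.03%

Realised HPR = (P1 + D1 − P0) / P0 = (16.83 + 0.94 − 15.75) / 15.75 = 2.02 / 15.75 = 12.8254%
MRP = 7.8% − 2.3% = 5.50%
CAPM required = R_f + β·MRP = 2.3% + 1.000 × 5.5% = 7.8000%
α = realised − required = 12.8254% − 7.8000% = +5.03%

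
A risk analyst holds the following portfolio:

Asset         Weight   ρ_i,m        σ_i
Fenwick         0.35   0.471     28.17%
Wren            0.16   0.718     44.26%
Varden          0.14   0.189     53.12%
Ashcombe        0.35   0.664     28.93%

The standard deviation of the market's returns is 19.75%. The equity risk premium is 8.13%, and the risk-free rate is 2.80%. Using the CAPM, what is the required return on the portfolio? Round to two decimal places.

β_Fenwick = 0.471 × 28.17% / 19.75% = 0.6718
β_Wren = 0.718 × 44.26% / 19.75% = 1.6090
β_Varden = 0.189 × 53.12% / 19.75% = 0.5083
β_Ashcombe = 0.664 × 28.93% / 19.75% = 0.9726
β_P = Σ w_i β_i = 0.35×0.6718 + 0.16×1.6090 + 0.14×0.5083 + 0.35×0.9726 = 0.9041
E(R_P) = R_f + β_P × MRP = 2.80% + 0.9041 × 8.13% = 10.15%

10.15%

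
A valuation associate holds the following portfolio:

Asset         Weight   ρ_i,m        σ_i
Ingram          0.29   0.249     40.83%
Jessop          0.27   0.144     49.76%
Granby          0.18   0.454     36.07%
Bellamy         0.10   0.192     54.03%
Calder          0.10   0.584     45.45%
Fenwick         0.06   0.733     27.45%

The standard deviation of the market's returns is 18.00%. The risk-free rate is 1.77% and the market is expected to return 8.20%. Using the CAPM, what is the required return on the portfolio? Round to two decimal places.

β_Ingram = 0.249 × 40.83% / 18.00% = 0.5648
β_Jessop = 0.144 × 49.76% / 18.00% = 0.3981
β_Granby = 0.454 × 36.07% / 18.00% = 0.9098
β_Bellamy = 0.192 × 54.03% / 18.00% = 0.5763
β_Calder = 0.584 × 45.45% / 18.00% = 1.4746
β_Fenwick = 0.733 × 27.45% / 18.00% = 1.1178
β_P = Σ w_i β_i = 0.29×0.5648 + 0.27×0.3981 + 0.18×0.9098 + 0.10×0.5763 + 0.10×1.4746 + 0.06×1.1178 = 0.7072
MRP = 8.20% − 1.77% = 6.43%
E(R_P) = R_f + β_P × MRP = 1.77% + 0.7072 × 6.43% = 6.32%

6.32%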